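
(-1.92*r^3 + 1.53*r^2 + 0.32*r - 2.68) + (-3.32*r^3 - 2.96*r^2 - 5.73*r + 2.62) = -5.24*r^3 - 1.43*r^2 - 5.41*r - 0.0600000000000001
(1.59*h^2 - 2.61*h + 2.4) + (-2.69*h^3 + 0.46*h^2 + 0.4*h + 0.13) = -2.69*h^3 + 2.05*h^2 - 2.21*h + 2.53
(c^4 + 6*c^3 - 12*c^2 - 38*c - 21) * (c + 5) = c^5 + 11*c^4 + 18*c^3 - 98*c^2 - 211*c - 105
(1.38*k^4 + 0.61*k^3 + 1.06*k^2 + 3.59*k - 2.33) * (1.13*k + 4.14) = 1.5594*k^5 + 6.4025*k^4 + 3.7232*k^3 + 8.4451*k^2 + 12.2297*k - 9.6462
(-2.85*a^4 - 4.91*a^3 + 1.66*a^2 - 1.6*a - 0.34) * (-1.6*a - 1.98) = 4.56*a^5 + 13.499*a^4 + 7.0658*a^3 - 0.726799999999999*a^2 + 3.712*a + 0.6732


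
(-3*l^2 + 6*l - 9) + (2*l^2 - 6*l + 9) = -l^2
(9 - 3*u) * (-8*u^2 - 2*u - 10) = 24*u^3 - 66*u^2 + 12*u - 90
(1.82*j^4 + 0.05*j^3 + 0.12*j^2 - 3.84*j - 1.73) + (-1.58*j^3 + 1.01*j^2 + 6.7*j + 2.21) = 1.82*j^4 - 1.53*j^3 + 1.13*j^2 + 2.86*j + 0.48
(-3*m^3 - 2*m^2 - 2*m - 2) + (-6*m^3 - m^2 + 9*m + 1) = -9*m^3 - 3*m^2 + 7*m - 1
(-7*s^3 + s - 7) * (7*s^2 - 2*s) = -49*s^5 + 14*s^4 + 7*s^3 - 51*s^2 + 14*s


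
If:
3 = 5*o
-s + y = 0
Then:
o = 3/5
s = y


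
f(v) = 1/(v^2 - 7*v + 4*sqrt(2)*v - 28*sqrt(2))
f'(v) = (-2*v - 4*sqrt(2) + 7)/(v^2 - 7*v + 4*sqrt(2)*v - 28*sqrt(2))^2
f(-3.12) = -0.04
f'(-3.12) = 0.01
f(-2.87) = -0.04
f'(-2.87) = 0.01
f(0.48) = -0.02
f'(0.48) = 0.00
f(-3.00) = -0.04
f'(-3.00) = 0.01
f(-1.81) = -0.03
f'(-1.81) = 0.00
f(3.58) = -0.03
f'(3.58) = -0.00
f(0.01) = -0.03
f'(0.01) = 0.00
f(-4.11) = -0.06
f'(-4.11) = 0.03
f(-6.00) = 0.22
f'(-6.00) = 0.67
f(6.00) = -0.09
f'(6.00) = -0.08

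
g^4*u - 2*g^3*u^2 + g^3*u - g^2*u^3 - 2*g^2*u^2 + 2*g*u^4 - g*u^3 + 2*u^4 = (g - 2*u)*(g - u)*(g + u)*(g*u + u)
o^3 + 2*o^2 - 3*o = o*(o - 1)*(o + 3)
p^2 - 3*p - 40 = (p - 8)*(p + 5)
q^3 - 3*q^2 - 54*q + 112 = (q - 8)*(q - 2)*(q + 7)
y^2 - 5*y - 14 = (y - 7)*(y + 2)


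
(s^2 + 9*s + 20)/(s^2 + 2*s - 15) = (s + 4)/(s - 3)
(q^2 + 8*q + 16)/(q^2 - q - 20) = (q + 4)/(q - 5)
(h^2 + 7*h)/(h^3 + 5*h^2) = (h + 7)/(h*(h + 5))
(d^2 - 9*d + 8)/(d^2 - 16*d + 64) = (d - 1)/(d - 8)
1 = 1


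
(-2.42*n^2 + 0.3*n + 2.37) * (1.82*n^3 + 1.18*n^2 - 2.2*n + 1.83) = -4.4044*n^5 - 2.3096*n^4 + 9.9914*n^3 - 2.292*n^2 - 4.665*n + 4.3371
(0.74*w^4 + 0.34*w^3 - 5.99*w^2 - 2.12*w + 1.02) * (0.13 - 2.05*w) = -1.517*w^5 - 0.6008*w^4 + 12.3237*w^3 + 3.5673*w^2 - 2.3666*w + 0.1326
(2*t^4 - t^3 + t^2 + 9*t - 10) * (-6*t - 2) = -12*t^5 + 2*t^4 - 4*t^3 - 56*t^2 + 42*t + 20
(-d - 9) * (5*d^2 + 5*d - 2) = -5*d^3 - 50*d^2 - 43*d + 18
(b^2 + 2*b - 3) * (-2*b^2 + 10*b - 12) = -2*b^4 + 6*b^3 + 14*b^2 - 54*b + 36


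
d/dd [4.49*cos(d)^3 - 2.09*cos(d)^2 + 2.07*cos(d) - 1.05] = (-13.47*cos(d)^2 + 4.18*cos(d) - 2.07)*sin(d)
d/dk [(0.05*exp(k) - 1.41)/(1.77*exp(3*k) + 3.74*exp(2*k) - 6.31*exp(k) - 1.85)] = (-0.177*exp(3*k) + 7.3001*exp(2*k) + 10.5468*exp(k) - 8.9896)*exp(k)/(3.1329*exp(6*k) + 13.2396*exp(5*k) - 8.3498*exp(4*k) - 53.7478*exp(3*k) + 25.9781*exp(2*k) + 23.347*exp(k) + 3.4225)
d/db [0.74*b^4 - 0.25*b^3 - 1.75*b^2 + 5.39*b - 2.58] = 2.96*b^3 - 0.75*b^2 - 3.5*b + 5.39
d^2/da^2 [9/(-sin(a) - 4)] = 9*(sin(a)^2 - 4*sin(a) - 2)/(sin(a) + 4)^3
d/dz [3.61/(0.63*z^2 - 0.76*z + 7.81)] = (2.7436 - 4.5486*z)/(0.63*z^2 - 0.76*z + 7.81)^2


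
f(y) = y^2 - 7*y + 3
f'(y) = 2*y - 7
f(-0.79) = 9.15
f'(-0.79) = -8.58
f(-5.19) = 66.27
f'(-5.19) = -17.38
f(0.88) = -2.39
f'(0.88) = -5.24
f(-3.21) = 35.77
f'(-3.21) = -13.42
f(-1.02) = 11.18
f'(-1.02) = -9.04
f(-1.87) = 19.59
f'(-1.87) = -10.74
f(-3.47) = 39.33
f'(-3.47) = -13.94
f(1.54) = -5.41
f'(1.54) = -3.92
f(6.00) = -3.00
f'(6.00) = 5.00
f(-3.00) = 33.00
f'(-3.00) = -13.00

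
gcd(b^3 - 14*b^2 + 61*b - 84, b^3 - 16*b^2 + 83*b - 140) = b^2 - 11*b + 28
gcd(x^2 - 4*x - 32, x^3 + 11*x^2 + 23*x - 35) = 1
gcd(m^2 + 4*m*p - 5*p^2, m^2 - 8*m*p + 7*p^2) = -m + p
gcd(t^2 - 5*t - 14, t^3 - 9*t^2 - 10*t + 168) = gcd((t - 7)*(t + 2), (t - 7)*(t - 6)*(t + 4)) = t - 7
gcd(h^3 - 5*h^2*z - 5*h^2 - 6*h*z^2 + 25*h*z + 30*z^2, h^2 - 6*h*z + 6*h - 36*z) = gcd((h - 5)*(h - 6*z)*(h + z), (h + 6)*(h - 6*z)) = -h + 6*z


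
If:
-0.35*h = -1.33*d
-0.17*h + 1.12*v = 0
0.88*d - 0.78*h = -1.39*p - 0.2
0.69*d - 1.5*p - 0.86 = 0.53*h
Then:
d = -0.18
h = -0.69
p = -0.41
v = -0.10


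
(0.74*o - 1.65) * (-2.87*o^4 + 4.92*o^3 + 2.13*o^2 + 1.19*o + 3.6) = -2.1238*o^5 + 8.3763*o^4 - 6.5418*o^3 - 2.6339*o^2 + 0.7005*o - 5.94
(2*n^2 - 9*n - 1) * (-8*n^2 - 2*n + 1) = -16*n^4 + 68*n^3 + 28*n^2 - 7*n - 1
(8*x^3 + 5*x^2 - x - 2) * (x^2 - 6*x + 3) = 8*x^5 - 43*x^4 - 7*x^3 + 19*x^2 + 9*x - 6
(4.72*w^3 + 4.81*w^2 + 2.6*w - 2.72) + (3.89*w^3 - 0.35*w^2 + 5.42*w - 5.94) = 8.61*w^3 + 4.46*w^2 + 8.02*w - 8.66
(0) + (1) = 1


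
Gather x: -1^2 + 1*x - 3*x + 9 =8 - 2*x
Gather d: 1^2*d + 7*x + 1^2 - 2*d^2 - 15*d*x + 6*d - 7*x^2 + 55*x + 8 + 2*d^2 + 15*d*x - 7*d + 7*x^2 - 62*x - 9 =0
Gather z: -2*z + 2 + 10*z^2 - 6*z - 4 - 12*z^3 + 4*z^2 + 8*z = -12*z^3 + 14*z^2 - 2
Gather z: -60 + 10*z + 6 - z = 9*z - 54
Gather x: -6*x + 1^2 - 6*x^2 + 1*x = -6*x^2 - 5*x + 1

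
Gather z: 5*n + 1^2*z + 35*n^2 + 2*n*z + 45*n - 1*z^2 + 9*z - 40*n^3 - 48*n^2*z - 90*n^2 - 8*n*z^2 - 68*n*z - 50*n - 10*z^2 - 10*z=-40*n^3 - 55*n^2 + z^2*(-8*n - 11) + z*(-48*n^2 - 66*n)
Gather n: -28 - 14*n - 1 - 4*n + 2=-18*n - 27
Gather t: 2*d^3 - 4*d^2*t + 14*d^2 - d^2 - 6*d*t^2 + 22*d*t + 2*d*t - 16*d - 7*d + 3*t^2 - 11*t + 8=2*d^3 + 13*d^2 - 23*d + t^2*(3 - 6*d) + t*(-4*d^2 + 24*d - 11) + 8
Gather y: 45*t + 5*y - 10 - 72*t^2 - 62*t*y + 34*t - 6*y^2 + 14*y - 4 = -72*t^2 + 79*t - 6*y^2 + y*(19 - 62*t) - 14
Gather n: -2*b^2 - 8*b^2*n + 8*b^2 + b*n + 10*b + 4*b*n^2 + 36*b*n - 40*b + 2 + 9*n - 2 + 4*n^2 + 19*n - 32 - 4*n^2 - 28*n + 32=6*b^2 + 4*b*n^2 - 30*b + n*(-8*b^2 + 37*b)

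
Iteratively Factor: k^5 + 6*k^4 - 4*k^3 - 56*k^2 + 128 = (k + 2)*(k^4 + 4*k^3 - 12*k^2 - 32*k + 64) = (k - 2)*(k + 2)*(k^3 + 6*k^2 - 32) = (k - 2)^2*(k + 2)*(k^2 + 8*k + 16) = (k - 2)^2*(k + 2)*(k + 4)*(k + 4)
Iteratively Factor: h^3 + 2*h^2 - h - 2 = (h + 1)*(h^2 + h - 2) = (h + 1)*(h + 2)*(h - 1)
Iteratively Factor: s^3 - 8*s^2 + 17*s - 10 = (s - 5)*(s^2 - 3*s + 2) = (s - 5)*(s - 1)*(s - 2)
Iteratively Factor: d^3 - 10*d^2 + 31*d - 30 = (d - 2)*(d^2 - 8*d + 15) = (d - 3)*(d - 2)*(d - 5)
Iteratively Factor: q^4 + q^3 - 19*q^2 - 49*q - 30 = (q + 3)*(q^3 - 2*q^2 - 13*q - 10) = (q + 2)*(q + 3)*(q^2 - 4*q - 5) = (q + 1)*(q + 2)*(q + 3)*(q - 5)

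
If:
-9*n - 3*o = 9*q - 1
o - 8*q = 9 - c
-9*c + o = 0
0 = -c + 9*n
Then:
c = 89/314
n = 89/2826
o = 801/314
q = -121/157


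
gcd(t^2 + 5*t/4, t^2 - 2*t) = t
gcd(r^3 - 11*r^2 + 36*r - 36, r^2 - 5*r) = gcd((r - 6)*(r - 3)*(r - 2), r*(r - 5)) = 1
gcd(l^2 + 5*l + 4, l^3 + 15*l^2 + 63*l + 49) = l + 1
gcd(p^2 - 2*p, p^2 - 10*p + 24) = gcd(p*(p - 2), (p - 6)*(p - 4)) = 1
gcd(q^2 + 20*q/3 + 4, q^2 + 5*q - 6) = q + 6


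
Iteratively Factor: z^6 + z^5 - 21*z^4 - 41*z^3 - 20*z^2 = (z + 4)*(z^5 - 3*z^4 - 9*z^3 - 5*z^2) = (z - 5)*(z + 4)*(z^4 + 2*z^3 + z^2) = z*(z - 5)*(z + 4)*(z^3 + 2*z^2 + z) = z^2*(z - 5)*(z + 4)*(z^2 + 2*z + 1) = z^2*(z - 5)*(z + 1)*(z + 4)*(z + 1)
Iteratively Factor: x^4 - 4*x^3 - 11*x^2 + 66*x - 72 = (x - 3)*(x^3 - x^2 - 14*x + 24) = (x - 3)*(x + 4)*(x^2 - 5*x + 6) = (x - 3)^2*(x + 4)*(x - 2)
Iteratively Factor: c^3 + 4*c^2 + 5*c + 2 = (c + 1)*(c^2 + 3*c + 2) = (c + 1)^2*(c + 2)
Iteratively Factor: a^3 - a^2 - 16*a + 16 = (a - 1)*(a^2 - 16) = (a - 4)*(a - 1)*(a + 4)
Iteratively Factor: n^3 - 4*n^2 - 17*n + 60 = (n - 3)*(n^2 - n - 20) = (n - 3)*(n + 4)*(n - 5)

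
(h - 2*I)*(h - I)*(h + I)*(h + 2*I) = h^4 + 5*h^2 + 4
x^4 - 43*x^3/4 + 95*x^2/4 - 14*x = x*(x - 8)*(x - 7/4)*(x - 1)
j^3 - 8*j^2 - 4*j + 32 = (j - 8)*(j - 2)*(j + 2)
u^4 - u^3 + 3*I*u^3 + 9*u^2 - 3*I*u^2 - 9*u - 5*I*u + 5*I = (u - I)*(u + 5*I)*(-I*u + I)*(I*u + 1)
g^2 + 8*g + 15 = (g + 3)*(g + 5)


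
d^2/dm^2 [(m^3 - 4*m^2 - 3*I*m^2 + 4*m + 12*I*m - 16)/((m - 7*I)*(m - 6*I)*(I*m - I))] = (m^6*(20 + 6*I) + m^5*(-6 - 276*I) + m^4*(-828 + 1026*I) + m^3*(6610 - 3052*I) + m^2*(-20376 - 16380*I) + m*(-35040 + 43944*I) + 44856 + 39280*I)/(m^9 + m^8*(-3 - 39*I) + m^7*(-630 + 117*I) + m^6*(1898 + 5356*I) + m^5*(24687 - 16380*I) + m^4*(-79125 - 52377*I) + m^3*(5670 + 200915*I) + m^2*(195678 - 206388*I) + m*(-222264 + 68796*I) + 74088)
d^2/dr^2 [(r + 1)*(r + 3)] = 2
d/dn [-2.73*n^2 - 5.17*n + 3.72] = -5.46*n - 5.17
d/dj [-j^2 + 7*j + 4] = 7 - 2*j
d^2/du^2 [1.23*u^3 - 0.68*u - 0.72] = 7.38*u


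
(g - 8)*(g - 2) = g^2 - 10*g + 16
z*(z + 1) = z^2 + z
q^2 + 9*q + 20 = (q + 4)*(q + 5)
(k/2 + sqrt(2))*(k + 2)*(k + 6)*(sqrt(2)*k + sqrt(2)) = sqrt(2)*k^4/2 + 2*k^3 + 9*sqrt(2)*k^3/2 + 10*sqrt(2)*k^2 + 18*k^2 + 6*sqrt(2)*k + 40*k + 24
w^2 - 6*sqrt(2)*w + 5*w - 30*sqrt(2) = (w + 5)*(w - 6*sqrt(2))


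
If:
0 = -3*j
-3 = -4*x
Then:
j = 0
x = 3/4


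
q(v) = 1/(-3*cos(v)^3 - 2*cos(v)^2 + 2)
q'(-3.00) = 0.08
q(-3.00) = 0.34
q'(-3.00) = 0.08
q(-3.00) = 0.34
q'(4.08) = 0.17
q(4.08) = 0.52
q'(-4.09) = -0.16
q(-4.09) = 0.52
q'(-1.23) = 0.80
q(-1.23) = 0.60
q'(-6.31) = 0.04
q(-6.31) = -0.33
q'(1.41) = -0.23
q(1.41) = 0.52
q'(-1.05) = 2.84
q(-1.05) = 0.88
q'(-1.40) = 0.25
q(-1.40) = 0.52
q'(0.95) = -8.14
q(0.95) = 1.36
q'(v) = (-9*sin(v)*cos(v)^2 - 4*sin(v)*cos(v))/(-3*cos(v)^3 - 2*cos(v)^2 + 2)^2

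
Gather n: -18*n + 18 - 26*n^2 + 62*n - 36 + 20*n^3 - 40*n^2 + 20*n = 20*n^3 - 66*n^2 + 64*n - 18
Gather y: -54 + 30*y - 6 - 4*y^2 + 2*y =-4*y^2 + 32*y - 60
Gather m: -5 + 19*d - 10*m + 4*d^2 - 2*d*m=4*d^2 + 19*d + m*(-2*d - 10) - 5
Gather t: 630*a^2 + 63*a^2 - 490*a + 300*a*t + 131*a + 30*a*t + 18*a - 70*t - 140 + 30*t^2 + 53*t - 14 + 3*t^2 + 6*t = 693*a^2 - 341*a + 33*t^2 + t*(330*a - 11) - 154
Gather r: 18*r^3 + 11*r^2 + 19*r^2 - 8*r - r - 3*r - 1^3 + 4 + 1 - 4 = 18*r^3 + 30*r^2 - 12*r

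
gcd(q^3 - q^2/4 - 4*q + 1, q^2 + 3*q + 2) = q + 2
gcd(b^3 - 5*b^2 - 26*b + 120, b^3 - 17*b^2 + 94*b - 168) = b^2 - 10*b + 24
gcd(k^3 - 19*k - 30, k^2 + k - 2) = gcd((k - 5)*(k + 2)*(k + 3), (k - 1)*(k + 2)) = k + 2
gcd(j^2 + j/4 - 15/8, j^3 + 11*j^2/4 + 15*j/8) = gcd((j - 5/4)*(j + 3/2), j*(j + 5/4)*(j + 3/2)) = j + 3/2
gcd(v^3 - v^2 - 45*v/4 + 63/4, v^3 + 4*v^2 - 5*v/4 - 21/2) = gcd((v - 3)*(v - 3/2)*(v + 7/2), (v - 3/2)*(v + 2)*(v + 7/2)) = v^2 + 2*v - 21/4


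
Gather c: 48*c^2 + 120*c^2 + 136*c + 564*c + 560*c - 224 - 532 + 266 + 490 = 168*c^2 + 1260*c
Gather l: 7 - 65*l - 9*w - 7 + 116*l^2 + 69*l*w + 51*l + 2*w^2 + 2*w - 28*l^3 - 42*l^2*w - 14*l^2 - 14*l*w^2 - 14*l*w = -28*l^3 + l^2*(102 - 42*w) + l*(-14*w^2 + 55*w - 14) + 2*w^2 - 7*w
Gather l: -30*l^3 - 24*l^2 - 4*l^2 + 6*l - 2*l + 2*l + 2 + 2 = -30*l^3 - 28*l^2 + 6*l + 4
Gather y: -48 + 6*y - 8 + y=7*y - 56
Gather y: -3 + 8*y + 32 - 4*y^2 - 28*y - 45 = -4*y^2 - 20*y - 16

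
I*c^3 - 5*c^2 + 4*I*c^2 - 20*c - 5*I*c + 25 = (c + 5)*(c + 5*I)*(I*c - I)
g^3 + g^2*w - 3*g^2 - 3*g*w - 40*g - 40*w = (g - 8)*(g + 5)*(g + w)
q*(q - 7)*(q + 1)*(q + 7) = q^4 + q^3 - 49*q^2 - 49*q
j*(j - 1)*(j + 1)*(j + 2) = j^4 + 2*j^3 - j^2 - 2*j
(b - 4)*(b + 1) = b^2 - 3*b - 4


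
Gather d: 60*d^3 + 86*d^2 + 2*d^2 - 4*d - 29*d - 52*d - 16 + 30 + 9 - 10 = 60*d^3 + 88*d^2 - 85*d + 13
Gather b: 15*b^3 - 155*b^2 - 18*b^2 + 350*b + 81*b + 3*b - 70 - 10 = 15*b^3 - 173*b^2 + 434*b - 80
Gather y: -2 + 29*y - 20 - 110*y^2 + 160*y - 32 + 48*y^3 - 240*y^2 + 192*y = 48*y^3 - 350*y^2 + 381*y - 54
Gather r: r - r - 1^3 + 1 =0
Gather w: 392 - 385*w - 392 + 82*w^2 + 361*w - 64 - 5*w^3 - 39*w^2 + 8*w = -5*w^3 + 43*w^2 - 16*w - 64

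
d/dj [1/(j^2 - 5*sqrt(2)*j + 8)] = (-2*j + 5*sqrt(2))/(j^2 - 5*sqrt(2)*j + 8)^2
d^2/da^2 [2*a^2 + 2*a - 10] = 4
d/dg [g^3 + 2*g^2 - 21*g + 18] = 3*g^2 + 4*g - 21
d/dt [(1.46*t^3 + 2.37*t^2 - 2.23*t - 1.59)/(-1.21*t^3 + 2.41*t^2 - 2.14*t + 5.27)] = (6.3863*t^4 - 11.6454*t^3 + 17.6134*t^2 + 32.6436*t - 15.1547)/(1.4641*t^6 - 5.8322*t^5 + 10.9869*t^4 - 23.0682*t^3 + 29.981*t^2 - 22.5556*t + 27.7729)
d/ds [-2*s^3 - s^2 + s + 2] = -6*s^2 - 2*s + 1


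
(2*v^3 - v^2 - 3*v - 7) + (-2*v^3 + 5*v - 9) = -v^2 + 2*v - 16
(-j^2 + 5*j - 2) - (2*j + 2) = -j^2 + 3*j - 4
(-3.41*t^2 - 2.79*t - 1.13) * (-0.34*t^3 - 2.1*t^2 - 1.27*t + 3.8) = 1.1594*t^5 + 8.1096*t^4 + 10.5739*t^3 - 7.0417*t^2 - 9.1669*t - 4.294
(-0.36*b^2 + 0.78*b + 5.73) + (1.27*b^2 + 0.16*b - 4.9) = 0.91*b^2 + 0.94*b + 0.83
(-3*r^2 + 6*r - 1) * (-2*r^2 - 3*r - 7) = 6*r^4 - 3*r^3 + 5*r^2 - 39*r + 7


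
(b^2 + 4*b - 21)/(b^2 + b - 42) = (b - 3)/(b - 6)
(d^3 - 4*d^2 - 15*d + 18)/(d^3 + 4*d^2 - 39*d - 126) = (d - 1)/(d + 7)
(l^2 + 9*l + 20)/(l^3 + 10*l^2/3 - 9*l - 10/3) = 3*(l + 4)/(3*l^2 - 5*l - 2)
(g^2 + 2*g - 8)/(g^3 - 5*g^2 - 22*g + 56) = 1/(g - 7)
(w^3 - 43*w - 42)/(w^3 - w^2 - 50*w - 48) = (w - 7)/(w - 8)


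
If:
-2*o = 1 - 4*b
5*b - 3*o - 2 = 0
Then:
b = -1/2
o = -3/2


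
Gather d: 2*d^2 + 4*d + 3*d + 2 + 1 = 2*d^2 + 7*d + 3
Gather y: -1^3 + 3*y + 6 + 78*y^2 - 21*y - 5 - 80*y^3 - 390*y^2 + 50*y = -80*y^3 - 312*y^2 + 32*y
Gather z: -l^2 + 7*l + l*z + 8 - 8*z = -l^2 + 7*l + z*(l - 8) + 8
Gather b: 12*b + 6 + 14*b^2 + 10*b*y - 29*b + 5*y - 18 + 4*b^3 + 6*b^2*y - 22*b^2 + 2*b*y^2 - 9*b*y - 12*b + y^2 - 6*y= 4*b^3 + b^2*(6*y - 8) + b*(2*y^2 + y - 29) + y^2 - y - 12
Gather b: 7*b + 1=7*b + 1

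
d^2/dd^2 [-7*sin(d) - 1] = 7*sin(d)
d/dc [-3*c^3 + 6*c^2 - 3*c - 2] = -9*c^2 + 12*c - 3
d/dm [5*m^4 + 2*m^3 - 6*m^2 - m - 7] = 20*m^3 + 6*m^2 - 12*m - 1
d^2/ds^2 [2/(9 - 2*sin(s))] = 4*(9*sin(s) - cos(2*s) - 3)/(2*sin(s) - 9)^3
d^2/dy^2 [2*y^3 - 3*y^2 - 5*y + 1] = 12*y - 6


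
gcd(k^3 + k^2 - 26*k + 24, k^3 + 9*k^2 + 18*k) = k + 6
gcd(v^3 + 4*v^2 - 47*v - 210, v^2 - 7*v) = v - 7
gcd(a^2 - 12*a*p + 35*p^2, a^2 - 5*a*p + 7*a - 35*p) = -a + 5*p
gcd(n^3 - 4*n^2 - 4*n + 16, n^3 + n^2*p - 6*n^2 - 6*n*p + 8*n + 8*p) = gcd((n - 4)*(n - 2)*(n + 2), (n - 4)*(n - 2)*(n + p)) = n^2 - 6*n + 8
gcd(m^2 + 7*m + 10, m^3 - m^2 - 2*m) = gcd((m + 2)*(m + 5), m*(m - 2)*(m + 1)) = 1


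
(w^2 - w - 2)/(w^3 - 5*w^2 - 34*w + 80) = (w + 1)/(w^2 - 3*w - 40)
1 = 1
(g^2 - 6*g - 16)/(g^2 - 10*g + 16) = (g + 2)/(g - 2)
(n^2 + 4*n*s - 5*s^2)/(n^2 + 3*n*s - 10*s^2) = (-n + s)/(-n + 2*s)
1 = 1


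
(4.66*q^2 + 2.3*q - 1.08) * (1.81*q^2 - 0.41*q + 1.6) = 8.4346*q^4 + 2.2524*q^3 + 4.5582*q^2 + 4.1228*q - 1.728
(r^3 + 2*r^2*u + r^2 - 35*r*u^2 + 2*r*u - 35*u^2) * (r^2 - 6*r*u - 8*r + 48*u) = r^5 - 4*r^4*u - 7*r^4 - 47*r^3*u^2 + 28*r^3*u - 8*r^3 + 210*r^2*u^3 + 329*r^2*u^2 + 32*r^2*u - 1470*r*u^3 + 376*r*u^2 - 1680*u^3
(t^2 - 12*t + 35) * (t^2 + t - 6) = t^4 - 11*t^3 + 17*t^2 + 107*t - 210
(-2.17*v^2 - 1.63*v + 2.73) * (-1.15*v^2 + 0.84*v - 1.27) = 2.4955*v^4 + 0.0516999999999999*v^3 - 1.7528*v^2 + 4.3633*v - 3.4671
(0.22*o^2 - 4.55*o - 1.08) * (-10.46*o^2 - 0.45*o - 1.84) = -2.3012*o^4 + 47.494*o^3 + 12.9395*o^2 + 8.858*o + 1.9872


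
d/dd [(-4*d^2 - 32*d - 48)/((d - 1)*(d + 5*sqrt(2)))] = 4*(-2*(d - 1)*(d + 4)*(d + 5*sqrt(2)) + (d - 1)*(d^2 + 8*d + 12) + (d + 5*sqrt(2))*(d^2 + 8*d + 12))/((d - 1)^2*(d + 5*sqrt(2))^2)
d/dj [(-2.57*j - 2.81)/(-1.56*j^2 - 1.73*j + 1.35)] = (4.0092*j^2 + 4.4461*j - (2.57*j + 2.81)*(3.12*j + 1.73) - 3.4695)/(1.56*j^2 + 1.73*j - 1.35)^2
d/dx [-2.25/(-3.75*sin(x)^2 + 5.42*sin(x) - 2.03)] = (12.195 - 16.875*sin(x))*cos(x)/(3.75*sin(x)^2 - 5.42*sin(x) + 2.03)^2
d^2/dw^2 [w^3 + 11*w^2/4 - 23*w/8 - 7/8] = 6*w + 11/2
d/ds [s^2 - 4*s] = 2*s - 4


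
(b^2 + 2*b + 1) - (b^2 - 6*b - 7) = 8*b + 8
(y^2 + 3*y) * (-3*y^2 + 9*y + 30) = -3*y^4 + 57*y^2 + 90*y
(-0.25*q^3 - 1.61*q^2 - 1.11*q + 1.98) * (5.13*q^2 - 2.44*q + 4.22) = -1.2825*q^5 - 7.6493*q^4 - 2.8209*q^3 + 6.0716*q^2 - 9.5154*q + 8.3556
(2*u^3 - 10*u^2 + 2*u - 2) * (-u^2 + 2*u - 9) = -2*u^5 + 14*u^4 - 40*u^3 + 96*u^2 - 22*u + 18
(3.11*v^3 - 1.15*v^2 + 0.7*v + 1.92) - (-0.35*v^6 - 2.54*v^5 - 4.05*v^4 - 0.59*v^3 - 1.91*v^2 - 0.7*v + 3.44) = 0.35*v^6 + 2.54*v^5 + 4.05*v^4 + 3.7*v^3 + 0.76*v^2 + 1.4*v - 1.52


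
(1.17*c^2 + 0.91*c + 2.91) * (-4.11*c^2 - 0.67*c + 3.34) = -4.8087*c^4 - 4.524*c^3 - 8.662*c^2 + 1.0897*c + 9.7194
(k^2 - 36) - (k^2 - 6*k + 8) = 6*k - 44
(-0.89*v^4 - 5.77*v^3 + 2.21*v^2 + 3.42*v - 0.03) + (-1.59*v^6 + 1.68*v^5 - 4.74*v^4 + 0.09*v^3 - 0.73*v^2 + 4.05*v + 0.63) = -1.59*v^6 + 1.68*v^5 - 5.63*v^4 - 5.68*v^3 + 1.48*v^2 + 7.47*v + 0.6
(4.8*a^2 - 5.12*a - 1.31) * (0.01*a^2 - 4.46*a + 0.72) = 0.048*a^4 - 21.4592*a^3 + 26.2781*a^2 + 2.1562*a - 0.9432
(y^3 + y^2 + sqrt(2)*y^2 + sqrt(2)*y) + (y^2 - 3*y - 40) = y^3 + sqrt(2)*y^2 + 2*y^2 - 3*y + sqrt(2)*y - 40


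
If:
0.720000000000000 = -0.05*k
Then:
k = -14.40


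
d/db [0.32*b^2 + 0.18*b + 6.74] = 0.64*b + 0.18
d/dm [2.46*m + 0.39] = 2.46000000000000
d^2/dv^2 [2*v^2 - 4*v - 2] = 4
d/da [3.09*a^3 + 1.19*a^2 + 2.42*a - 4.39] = 9.27*a^2 + 2.38*a + 2.42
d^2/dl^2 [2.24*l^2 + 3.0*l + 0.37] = 4.48000000000000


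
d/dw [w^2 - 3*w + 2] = 2*w - 3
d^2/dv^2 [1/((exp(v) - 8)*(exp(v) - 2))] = (4*exp(3*v) - 30*exp(2*v) + 36*exp(v) + 160)*exp(v)/(exp(6*v) - 30*exp(5*v) + 348*exp(4*v) - 1960*exp(3*v) + 5568*exp(2*v) - 7680*exp(v) + 4096)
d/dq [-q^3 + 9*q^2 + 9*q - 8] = -3*q^2 + 18*q + 9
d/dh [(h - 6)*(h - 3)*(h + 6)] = 3*h^2 - 6*h - 36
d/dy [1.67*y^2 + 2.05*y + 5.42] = 3.34*y + 2.05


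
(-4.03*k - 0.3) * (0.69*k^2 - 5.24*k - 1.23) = -2.7807*k^3 + 20.9102*k^2 + 6.5289*k + 0.369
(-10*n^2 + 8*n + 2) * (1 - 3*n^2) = 30*n^4 - 24*n^3 - 16*n^2 + 8*n + 2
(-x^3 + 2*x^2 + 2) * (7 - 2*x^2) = 2*x^5 - 4*x^4 - 7*x^3 + 10*x^2 + 14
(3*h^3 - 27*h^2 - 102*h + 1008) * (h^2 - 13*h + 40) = 3*h^5 - 66*h^4 + 369*h^3 + 1254*h^2 - 17184*h + 40320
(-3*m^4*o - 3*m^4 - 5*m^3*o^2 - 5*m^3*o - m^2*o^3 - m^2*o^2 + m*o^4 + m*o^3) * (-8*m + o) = 24*m^5*o + 24*m^5 + 37*m^4*o^2 + 37*m^4*o + 3*m^3*o^3 + 3*m^3*o^2 - 9*m^2*o^4 - 9*m^2*o^3 + m*o^5 + m*o^4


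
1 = 1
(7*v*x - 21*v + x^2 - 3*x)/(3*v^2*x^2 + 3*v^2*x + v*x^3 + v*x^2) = (7*v*x - 21*v + x^2 - 3*x)/(v*x*(3*v*x + 3*v + x^2 + x))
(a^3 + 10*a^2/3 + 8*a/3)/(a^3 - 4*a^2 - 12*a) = (a + 4/3)/(a - 6)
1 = 1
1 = 1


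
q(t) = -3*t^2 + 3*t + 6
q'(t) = 3 - 6*t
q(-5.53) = -102.33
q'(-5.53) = 36.18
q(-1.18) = -1.72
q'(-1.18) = 10.08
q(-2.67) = -23.40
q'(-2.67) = 19.02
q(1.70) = 2.43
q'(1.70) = -7.20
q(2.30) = -2.97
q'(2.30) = -10.80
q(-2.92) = -28.34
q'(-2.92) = 20.52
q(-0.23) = 5.15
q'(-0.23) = 4.38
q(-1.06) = -0.55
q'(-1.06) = 9.36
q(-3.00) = -30.00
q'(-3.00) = 21.00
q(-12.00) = -462.00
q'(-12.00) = 75.00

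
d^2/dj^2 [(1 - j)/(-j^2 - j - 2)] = 2*(-3*j*(j^2 + j + 2) + (j - 1)*(2*j + 1)^2)/(j^2 + j + 2)^3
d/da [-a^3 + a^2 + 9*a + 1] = -3*a^2 + 2*a + 9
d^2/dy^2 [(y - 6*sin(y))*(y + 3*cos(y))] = 6*y*sin(y) - 3*y*cos(y) - 6*sin(y) + 36*sin(2*y) - 12*cos(y) + 2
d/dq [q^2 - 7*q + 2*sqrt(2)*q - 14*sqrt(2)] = 2*q - 7 + 2*sqrt(2)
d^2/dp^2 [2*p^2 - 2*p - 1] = 4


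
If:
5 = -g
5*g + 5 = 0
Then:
No Solution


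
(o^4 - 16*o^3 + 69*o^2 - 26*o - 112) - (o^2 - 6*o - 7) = o^4 - 16*o^3 + 68*o^2 - 20*o - 105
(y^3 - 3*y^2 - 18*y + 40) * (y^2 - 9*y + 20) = y^5 - 12*y^4 + 29*y^3 + 142*y^2 - 720*y + 800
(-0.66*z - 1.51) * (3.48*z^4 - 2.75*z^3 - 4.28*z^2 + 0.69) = -2.2968*z^5 - 3.4398*z^4 + 6.9773*z^3 + 6.4628*z^2 - 0.4554*z - 1.0419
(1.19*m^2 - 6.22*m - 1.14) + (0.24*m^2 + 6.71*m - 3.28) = 1.43*m^2 + 0.49*m - 4.42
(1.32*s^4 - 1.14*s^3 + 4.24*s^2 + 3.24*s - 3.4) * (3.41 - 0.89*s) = -1.1748*s^5 + 5.5158*s^4 - 7.661*s^3 + 11.5748*s^2 + 14.0744*s - 11.594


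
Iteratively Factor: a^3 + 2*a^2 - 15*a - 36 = (a - 4)*(a^2 + 6*a + 9) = (a - 4)*(a + 3)*(a + 3)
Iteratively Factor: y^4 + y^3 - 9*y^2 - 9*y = (y - 3)*(y^3 + 4*y^2 + 3*y) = (y - 3)*(y + 1)*(y^2 + 3*y) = (y - 3)*(y + 1)*(y + 3)*(y)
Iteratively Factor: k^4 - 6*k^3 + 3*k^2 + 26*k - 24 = (k + 2)*(k^3 - 8*k^2 + 19*k - 12) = (k - 1)*(k + 2)*(k^2 - 7*k + 12) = (k - 4)*(k - 1)*(k + 2)*(k - 3)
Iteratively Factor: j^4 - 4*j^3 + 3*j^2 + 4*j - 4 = (j + 1)*(j^3 - 5*j^2 + 8*j - 4) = (j - 1)*(j + 1)*(j^2 - 4*j + 4) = (j - 2)*(j - 1)*(j + 1)*(j - 2)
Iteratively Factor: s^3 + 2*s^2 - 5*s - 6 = (s + 3)*(s^2 - s - 2) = (s + 1)*(s + 3)*(s - 2)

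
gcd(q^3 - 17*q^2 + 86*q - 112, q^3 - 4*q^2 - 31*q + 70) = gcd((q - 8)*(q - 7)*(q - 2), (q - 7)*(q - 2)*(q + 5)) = q^2 - 9*q + 14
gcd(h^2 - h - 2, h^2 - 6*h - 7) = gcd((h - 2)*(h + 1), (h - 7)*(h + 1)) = h + 1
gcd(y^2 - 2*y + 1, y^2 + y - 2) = y - 1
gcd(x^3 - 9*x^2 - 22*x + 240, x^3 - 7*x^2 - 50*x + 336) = x^2 - 14*x + 48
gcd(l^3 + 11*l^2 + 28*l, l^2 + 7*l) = l^2 + 7*l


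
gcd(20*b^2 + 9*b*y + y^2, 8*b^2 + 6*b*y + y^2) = 4*b + y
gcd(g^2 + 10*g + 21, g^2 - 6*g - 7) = 1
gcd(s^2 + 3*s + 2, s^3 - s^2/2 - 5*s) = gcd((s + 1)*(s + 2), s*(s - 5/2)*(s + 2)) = s + 2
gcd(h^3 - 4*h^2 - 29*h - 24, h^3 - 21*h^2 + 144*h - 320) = h - 8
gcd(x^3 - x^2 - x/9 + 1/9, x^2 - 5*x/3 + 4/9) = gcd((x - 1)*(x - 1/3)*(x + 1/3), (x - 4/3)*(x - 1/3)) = x - 1/3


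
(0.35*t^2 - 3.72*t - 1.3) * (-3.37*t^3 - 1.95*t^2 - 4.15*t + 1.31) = -1.1795*t^5 + 11.8539*t^4 + 10.1825*t^3 + 18.4315*t^2 + 0.5218*t - 1.703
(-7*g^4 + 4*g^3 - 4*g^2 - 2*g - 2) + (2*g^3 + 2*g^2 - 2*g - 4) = -7*g^4 + 6*g^3 - 2*g^2 - 4*g - 6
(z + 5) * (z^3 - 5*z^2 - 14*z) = z^4 - 39*z^2 - 70*z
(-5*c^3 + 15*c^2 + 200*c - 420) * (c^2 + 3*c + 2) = -5*c^5 + 235*c^3 + 210*c^2 - 860*c - 840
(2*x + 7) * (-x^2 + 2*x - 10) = -2*x^3 - 3*x^2 - 6*x - 70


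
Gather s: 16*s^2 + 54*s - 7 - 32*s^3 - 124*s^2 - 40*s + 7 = -32*s^3 - 108*s^2 + 14*s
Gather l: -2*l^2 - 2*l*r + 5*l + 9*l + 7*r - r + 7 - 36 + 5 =-2*l^2 + l*(14 - 2*r) + 6*r - 24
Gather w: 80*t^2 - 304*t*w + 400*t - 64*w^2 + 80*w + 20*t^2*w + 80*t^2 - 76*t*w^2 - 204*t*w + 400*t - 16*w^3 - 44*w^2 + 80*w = 160*t^2 + 800*t - 16*w^3 + w^2*(-76*t - 108) + w*(20*t^2 - 508*t + 160)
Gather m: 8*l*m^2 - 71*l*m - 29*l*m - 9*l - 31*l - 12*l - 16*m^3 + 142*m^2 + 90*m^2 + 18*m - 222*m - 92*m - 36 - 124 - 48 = -52*l - 16*m^3 + m^2*(8*l + 232) + m*(-100*l - 296) - 208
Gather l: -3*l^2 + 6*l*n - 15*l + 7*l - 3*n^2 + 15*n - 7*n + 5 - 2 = -3*l^2 + l*(6*n - 8) - 3*n^2 + 8*n + 3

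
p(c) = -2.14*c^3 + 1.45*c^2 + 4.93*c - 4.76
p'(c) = -6.42*c^2 + 2.9*c + 4.93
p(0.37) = -2.85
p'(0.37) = 5.12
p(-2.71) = 35.12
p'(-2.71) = -50.08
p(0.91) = -0.69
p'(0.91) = 2.25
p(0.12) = -4.15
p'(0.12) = 5.19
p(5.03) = -215.62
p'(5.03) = -142.91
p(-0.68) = -6.77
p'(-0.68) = -0.01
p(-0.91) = -6.43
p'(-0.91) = -3.03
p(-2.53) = 26.70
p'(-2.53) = -43.50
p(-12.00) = 3842.80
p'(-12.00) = -954.35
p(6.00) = -385.22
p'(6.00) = -208.79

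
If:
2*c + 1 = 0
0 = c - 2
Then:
No Solution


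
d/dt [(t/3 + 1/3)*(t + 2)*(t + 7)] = t^2 + 20*t/3 + 23/3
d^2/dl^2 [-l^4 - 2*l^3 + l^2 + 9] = -12*l^2 - 12*l + 2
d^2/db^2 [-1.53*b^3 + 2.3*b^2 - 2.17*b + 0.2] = 4.6 - 9.18*b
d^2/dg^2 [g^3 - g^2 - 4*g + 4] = 6*g - 2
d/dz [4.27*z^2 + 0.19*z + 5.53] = 8.54*z + 0.19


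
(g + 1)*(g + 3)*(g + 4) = g^3 + 8*g^2 + 19*g + 12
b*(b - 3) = b^2 - 3*b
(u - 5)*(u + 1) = u^2 - 4*u - 5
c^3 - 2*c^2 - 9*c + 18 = (c - 3)*(c - 2)*(c + 3)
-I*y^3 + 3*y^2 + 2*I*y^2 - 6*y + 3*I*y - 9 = (y - 3)*(y + 3*I)*(-I*y - I)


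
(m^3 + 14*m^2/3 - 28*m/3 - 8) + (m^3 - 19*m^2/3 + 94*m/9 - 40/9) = 2*m^3 - 5*m^2/3 + 10*m/9 - 112/9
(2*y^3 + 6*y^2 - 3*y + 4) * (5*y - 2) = 10*y^4 + 26*y^3 - 27*y^2 + 26*y - 8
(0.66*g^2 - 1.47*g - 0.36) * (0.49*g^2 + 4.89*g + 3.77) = 0.3234*g^4 + 2.5071*g^3 - 4.8765*g^2 - 7.3023*g - 1.3572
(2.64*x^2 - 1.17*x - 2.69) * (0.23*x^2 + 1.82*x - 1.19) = 0.6072*x^4 + 4.5357*x^3 - 5.8897*x^2 - 3.5035*x + 3.2011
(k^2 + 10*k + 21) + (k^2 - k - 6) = 2*k^2 + 9*k + 15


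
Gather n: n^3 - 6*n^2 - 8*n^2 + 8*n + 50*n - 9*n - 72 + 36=n^3 - 14*n^2 + 49*n - 36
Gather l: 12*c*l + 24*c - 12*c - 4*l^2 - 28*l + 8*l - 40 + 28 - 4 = 12*c - 4*l^2 + l*(12*c - 20) - 16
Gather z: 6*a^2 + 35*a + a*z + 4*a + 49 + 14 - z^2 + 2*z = 6*a^2 + 39*a - z^2 + z*(a + 2) + 63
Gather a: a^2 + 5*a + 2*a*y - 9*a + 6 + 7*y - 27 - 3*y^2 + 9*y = a^2 + a*(2*y - 4) - 3*y^2 + 16*y - 21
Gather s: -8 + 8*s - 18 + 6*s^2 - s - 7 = 6*s^2 + 7*s - 33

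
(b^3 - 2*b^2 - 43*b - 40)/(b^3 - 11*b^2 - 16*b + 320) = (b + 1)/(b - 8)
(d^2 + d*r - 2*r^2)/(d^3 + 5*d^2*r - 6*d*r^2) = (d + 2*r)/(d*(d + 6*r))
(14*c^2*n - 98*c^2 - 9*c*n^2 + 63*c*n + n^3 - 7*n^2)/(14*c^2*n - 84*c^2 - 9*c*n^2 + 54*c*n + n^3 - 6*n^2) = (n - 7)/(n - 6)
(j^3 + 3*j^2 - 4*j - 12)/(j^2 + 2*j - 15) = (j^3 + 3*j^2 - 4*j - 12)/(j^2 + 2*j - 15)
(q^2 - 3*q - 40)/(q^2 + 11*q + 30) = (q - 8)/(q + 6)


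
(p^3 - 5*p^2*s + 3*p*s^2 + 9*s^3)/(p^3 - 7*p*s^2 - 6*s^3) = (p - 3*s)/(p + 2*s)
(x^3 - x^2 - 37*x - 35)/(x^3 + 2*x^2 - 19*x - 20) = (x - 7)/(x - 4)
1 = 1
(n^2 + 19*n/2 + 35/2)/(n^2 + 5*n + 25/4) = 2*(n + 7)/(2*n + 5)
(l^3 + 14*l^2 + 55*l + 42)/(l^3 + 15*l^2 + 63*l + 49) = (l + 6)/(l + 7)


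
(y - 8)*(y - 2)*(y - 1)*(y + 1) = y^4 - 10*y^3 + 15*y^2 + 10*y - 16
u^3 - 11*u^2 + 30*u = u*(u - 6)*(u - 5)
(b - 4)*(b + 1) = b^2 - 3*b - 4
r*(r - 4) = r^2 - 4*r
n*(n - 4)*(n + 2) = n^3 - 2*n^2 - 8*n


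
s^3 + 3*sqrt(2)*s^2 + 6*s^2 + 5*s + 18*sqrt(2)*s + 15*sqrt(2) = (s + 1)*(s + 5)*(s + 3*sqrt(2))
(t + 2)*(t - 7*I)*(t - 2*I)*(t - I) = t^4 + 2*t^3 - 10*I*t^3 - 23*t^2 - 20*I*t^2 - 46*t + 14*I*t + 28*I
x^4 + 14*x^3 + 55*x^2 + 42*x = x*(x + 1)*(x + 6)*(x + 7)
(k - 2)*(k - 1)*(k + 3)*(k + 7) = k^4 + 7*k^3 - 7*k^2 - 43*k + 42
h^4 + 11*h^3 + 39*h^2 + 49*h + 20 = (h + 1)^2*(h + 4)*(h + 5)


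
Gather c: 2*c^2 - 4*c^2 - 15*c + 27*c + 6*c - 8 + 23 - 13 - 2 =-2*c^2 + 18*c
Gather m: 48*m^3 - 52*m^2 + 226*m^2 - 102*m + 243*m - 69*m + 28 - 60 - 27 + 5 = 48*m^3 + 174*m^2 + 72*m - 54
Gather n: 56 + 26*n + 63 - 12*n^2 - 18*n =-12*n^2 + 8*n + 119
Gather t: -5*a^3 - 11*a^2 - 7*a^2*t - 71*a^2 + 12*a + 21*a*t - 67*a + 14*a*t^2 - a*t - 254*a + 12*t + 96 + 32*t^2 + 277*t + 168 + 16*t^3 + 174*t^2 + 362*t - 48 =-5*a^3 - 82*a^2 - 309*a + 16*t^3 + t^2*(14*a + 206) + t*(-7*a^2 + 20*a + 651) + 216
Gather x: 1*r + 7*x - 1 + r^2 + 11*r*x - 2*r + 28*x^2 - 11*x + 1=r^2 - r + 28*x^2 + x*(11*r - 4)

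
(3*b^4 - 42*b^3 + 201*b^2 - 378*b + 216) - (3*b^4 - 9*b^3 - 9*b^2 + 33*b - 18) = -33*b^3 + 210*b^2 - 411*b + 234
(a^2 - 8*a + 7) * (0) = 0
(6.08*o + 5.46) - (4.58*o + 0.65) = 1.5*o + 4.81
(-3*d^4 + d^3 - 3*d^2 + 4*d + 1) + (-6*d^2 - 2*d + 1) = -3*d^4 + d^3 - 9*d^2 + 2*d + 2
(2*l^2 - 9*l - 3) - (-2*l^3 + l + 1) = 2*l^3 + 2*l^2 - 10*l - 4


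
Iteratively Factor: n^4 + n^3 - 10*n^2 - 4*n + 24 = (n - 2)*(n^3 + 3*n^2 - 4*n - 12) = (n - 2)*(n + 2)*(n^2 + n - 6) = (n - 2)*(n + 2)*(n + 3)*(n - 2)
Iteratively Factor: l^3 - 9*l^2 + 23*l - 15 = (l - 5)*(l^2 - 4*l + 3) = (l - 5)*(l - 3)*(l - 1)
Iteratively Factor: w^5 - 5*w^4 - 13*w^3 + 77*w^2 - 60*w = (w)*(w^4 - 5*w^3 - 13*w^2 + 77*w - 60) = w*(w - 1)*(w^3 - 4*w^2 - 17*w + 60) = w*(w - 5)*(w - 1)*(w^2 + w - 12) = w*(w - 5)*(w - 1)*(w + 4)*(w - 3)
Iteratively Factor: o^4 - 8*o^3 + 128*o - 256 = (o - 4)*(o^3 - 4*o^2 - 16*o + 64) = (o - 4)^2*(o^2 - 16) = (o - 4)^2*(o + 4)*(o - 4)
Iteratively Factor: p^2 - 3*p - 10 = (p + 2)*(p - 5)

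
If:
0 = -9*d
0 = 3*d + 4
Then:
No Solution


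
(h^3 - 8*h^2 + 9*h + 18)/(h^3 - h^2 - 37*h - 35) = (h^2 - 9*h + 18)/(h^2 - 2*h - 35)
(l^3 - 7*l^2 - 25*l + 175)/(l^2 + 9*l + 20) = (l^2 - 12*l + 35)/(l + 4)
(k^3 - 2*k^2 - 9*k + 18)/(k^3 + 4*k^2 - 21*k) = (k^2 + k - 6)/(k*(k + 7))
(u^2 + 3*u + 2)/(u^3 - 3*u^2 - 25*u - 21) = (u + 2)/(u^2 - 4*u - 21)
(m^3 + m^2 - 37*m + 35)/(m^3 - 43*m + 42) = (m - 5)/(m - 6)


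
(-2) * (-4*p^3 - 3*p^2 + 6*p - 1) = 8*p^3 + 6*p^2 - 12*p + 2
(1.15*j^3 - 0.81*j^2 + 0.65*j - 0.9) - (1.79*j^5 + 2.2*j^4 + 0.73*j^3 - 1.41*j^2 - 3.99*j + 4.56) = -1.79*j^5 - 2.2*j^4 + 0.42*j^3 + 0.6*j^2 + 4.64*j - 5.46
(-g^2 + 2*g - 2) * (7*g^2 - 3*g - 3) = -7*g^4 + 17*g^3 - 17*g^2 + 6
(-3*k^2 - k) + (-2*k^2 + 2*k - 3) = -5*k^2 + k - 3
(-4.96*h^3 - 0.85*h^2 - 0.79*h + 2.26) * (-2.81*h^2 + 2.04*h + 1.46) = 13.9376*h^5 - 7.7299*h^4 - 6.7557*h^3 - 9.2032*h^2 + 3.457*h + 3.2996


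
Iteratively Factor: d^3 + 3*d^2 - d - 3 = (d + 1)*(d^2 + 2*d - 3) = (d - 1)*(d + 1)*(d + 3)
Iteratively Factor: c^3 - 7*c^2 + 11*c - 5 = (c - 5)*(c^2 - 2*c + 1) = (c - 5)*(c - 1)*(c - 1)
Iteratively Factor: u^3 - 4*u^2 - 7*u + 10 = (u - 1)*(u^2 - 3*u - 10) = (u - 1)*(u + 2)*(u - 5)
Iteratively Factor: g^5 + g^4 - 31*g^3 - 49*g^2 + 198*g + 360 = (g - 5)*(g^4 + 6*g^3 - g^2 - 54*g - 72) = (g - 5)*(g - 3)*(g^3 + 9*g^2 + 26*g + 24) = (g - 5)*(g - 3)*(g + 3)*(g^2 + 6*g + 8) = (g - 5)*(g - 3)*(g + 3)*(g + 4)*(g + 2)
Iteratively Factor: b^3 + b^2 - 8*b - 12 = (b + 2)*(b^2 - b - 6) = (b + 2)^2*(b - 3)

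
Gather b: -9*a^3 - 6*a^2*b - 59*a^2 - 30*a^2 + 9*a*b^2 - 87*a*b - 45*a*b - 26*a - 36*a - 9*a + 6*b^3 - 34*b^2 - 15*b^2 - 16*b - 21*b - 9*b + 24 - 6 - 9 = -9*a^3 - 89*a^2 - 71*a + 6*b^3 + b^2*(9*a - 49) + b*(-6*a^2 - 132*a - 46) + 9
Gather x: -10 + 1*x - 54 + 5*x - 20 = 6*x - 84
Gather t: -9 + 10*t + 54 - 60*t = 45 - 50*t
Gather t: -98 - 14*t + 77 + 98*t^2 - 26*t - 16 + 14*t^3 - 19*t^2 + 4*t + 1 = 14*t^3 + 79*t^2 - 36*t - 36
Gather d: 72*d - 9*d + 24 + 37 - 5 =63*d + 56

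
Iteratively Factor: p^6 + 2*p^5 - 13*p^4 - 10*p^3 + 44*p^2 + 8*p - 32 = (p + 2)*(p^5 - 13*p^3 + 16*p^2 + 12*p - 16) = (p + 2)*(p + 4)*(p^4 - 4*p^3 + 3*p^2 + 4*p - 4) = (p - 2)*(p + 2)*(p + 4)*(p^3 - 2*p^2 - p + 2) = (p - 2)*(p - 1)*(p + 2)*(p + 4)*(p^2 - p - 2) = (p - 2)*(p - 1)*(p + 1)*(p + 2)*(p + 4)*(p - 2)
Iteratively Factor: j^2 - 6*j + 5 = (j - 1)*(j - 5)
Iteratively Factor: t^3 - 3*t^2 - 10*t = (t + 2)*(t^2 - 5*t) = (t - 5)*(t + 2)*(t)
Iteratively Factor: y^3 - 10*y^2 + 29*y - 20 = (y - 4)*(y^2 - 6*y + 5) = (y - 5)*(y - 4)*(y - 1)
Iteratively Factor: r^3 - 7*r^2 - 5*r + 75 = (r + 3)*(r^2 - 10*r + 25) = (r - 5)*(r + 3)*(r - 5)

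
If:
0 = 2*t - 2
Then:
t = 1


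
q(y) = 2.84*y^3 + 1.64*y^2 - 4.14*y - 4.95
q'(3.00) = 82.38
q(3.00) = 74.07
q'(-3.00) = 62.70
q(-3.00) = -54.45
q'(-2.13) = 27.53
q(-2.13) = -16.14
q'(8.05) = 574.38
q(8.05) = 1549.51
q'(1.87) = 31.79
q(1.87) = 11.61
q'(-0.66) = -2.59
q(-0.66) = -2.32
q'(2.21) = 44.72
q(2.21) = 24.57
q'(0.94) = 6.47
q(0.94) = -5.03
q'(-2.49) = 40.52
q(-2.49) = -28.32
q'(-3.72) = 101.56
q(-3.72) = -113.05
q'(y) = 8.52*y^2 + 3.28*y - 4.14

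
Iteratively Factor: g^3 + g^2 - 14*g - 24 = (g + 3)*(g^2 - 2*g - 8) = (g + 2)*(g + 3)*(g - 4)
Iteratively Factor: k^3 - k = (k)*(k^2 - 1) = k*(k + 1)*(k - 1)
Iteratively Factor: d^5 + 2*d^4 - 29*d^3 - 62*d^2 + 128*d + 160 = (d - 5)*(d^4 + 7*d^3 + 6*d^2 - 32*d - 32) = (d - 5)*(d + 4)*(d^3 + 3*d^2 - 6*d - 8) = (d - 5)*(d + 4)^2*(d^2 - d - 2) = (d - 5)*(d - 2)*(d + 4)^2*(d + 1)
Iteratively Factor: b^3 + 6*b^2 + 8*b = (b + 4)*(b^2 + 2*b) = (b + 2)*(b + 4)*(b)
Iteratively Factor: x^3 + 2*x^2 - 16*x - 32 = (x + 4)*(x^2 - 2*x - 8) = (x - 4)*(x + 4)*(x + 2)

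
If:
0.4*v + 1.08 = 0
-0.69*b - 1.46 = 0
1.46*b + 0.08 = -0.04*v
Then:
No Solution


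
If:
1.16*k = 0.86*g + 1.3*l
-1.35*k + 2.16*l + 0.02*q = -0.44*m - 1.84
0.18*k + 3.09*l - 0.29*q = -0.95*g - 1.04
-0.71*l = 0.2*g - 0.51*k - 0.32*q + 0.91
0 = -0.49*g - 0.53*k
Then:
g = 0.06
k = -0.06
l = -0.09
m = -4.03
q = 2.77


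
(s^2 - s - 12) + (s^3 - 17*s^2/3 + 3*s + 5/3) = s^3 - 14*s^2/3 + 2*s - 31/3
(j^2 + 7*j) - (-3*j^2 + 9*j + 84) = 4*j^2 - 2*j - 84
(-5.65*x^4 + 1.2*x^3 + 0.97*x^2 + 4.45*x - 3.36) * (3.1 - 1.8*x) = 10.17*x^5 - 19.675*x^4 + 1.974*x^3 - 5.003*x^2 + 19.843*x - 10.416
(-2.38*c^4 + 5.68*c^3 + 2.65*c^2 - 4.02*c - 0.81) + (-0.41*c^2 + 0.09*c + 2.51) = -2.38*c^4 + 5.68*c^3 + 2.24*c^2 - 3.93*c + 1.7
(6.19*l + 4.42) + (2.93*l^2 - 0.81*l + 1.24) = 2.93*l^2 + 5.38*l + 5.66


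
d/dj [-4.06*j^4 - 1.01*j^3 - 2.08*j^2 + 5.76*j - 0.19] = -16.24*j^3 - 3.03*j^2 - 4.16*j + 5.76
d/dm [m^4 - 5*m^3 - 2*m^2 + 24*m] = 4*m^3 - 15*m^2 - 4*m + 24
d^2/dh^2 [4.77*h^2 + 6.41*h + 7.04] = 9.54000000000000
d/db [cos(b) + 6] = -sin(b)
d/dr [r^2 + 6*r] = 2*r + 6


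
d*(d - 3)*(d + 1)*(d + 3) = d^4 + d^3 - 9*d^2 - 9*d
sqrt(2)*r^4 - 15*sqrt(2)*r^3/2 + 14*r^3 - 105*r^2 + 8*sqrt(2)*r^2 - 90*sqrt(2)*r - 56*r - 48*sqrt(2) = (r - 8)*(r + sqrt(2))*(r + 6*sqrt(2))*(sqrt(2)*r + sqrt(2)/2)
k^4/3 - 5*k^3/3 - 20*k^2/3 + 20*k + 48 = (k/3 + 1)*(k - 6)*(k - 4)*(k + 2)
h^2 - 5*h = h*(h - 5)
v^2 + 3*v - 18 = (v - 3)*(v + 6)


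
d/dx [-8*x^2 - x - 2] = -16*x - 1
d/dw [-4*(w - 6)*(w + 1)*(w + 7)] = -12*w^2 - 16*w + 164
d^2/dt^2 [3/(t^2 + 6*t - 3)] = 6*(-t^2 - 6*t + 4*(t + 3)^2 + 3)/(t^2 + 6*t - 3)^3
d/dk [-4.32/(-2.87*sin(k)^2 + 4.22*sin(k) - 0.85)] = (18.2304 - 24.7968*sin(k))*cos(k)/(2.87*sin(k)^2 - 4.22*sin(k) + 0.85)^2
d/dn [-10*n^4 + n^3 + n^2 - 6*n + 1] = -40*n^3 + 3*n^2 + 2*n - 6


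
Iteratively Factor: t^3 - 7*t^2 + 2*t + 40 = (t - 5)*(t^2 - 2*t - 8) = (t - 5)*(t - 4)*(t + 2)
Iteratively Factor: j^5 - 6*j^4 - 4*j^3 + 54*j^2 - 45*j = (j + 3)*(j^4 - 9*j^3 + 23*j^2 - 15*j) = (j - 1)*(j + 3)*(j^3 - 8*j^2 + 15*j) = j*(j - 1)*(j + 3)*(j^2 - 8*j + 15) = j*(j - 3)*(j - 1)*(j + 3)*(j - 5)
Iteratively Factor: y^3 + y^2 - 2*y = (y)*(y^2 + y - 2) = y*(y - 1)*(y + 2)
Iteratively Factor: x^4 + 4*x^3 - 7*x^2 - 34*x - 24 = (x + 4)*(x^3 - 7*x - 6) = (x + 1)*(x + 4)*(x^2 - x - 6) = (x + 1)*(x + 2)*(x + 4)*(x - 3)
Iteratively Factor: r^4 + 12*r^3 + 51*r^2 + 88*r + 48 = (r + 1)*(r^3 + 11*r^2 + 40*r + 48) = (r + 1)*(r + 3)*(r^2 + 8*r + 16) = (r + 1)*(r + 3)*(r + 4)*(r + 4)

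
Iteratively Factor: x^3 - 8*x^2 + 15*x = (x - 3)*(x^2 - 5*x) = (x - 5)*(x - 3)*(x)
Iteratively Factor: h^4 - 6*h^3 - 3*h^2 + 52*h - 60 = (h + 3)*(h^3 - 9*h^2 + 24*h - 20) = (h - 2)*(h + 3)*(h^2 - 7*h + 10) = (h - 2)^2*(h + 3)*(h - 5)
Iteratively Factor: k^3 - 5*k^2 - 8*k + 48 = (k - 4)*(k^2 - k - 12) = (k - 4)^2*(k + 3)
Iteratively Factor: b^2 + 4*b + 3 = (b + 1)*(b + 3)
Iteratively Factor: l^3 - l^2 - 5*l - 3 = (l - 3)*(l^2 + 2*l + 1) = (l - 3)*(l + 1)*(l + 1)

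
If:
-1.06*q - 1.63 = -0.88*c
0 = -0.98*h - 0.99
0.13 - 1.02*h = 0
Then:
No Solution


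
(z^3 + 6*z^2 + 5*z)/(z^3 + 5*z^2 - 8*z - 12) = z*(z + 5)/(z^2 + 4*z - 12)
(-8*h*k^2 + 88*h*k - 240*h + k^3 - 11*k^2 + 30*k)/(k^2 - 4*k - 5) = (-8*h*k + 48*h + k^2 - 6*k)/(k + 1)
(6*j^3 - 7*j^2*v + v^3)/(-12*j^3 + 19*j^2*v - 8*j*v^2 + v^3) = (-6*j^2 + j*v + v^2)/(12*j^2 - 7*j*v + v^2)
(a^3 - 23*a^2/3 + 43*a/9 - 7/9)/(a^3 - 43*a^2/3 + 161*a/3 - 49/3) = (a - 1/3)/(a - 7)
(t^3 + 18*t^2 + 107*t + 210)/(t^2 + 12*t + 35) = t + 6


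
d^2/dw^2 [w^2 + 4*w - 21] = 2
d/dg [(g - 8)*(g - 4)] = 2*g - 12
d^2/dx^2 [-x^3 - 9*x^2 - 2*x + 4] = -6*x - 18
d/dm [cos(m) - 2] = -sin(m)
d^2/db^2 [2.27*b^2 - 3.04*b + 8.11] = 4.54000000000000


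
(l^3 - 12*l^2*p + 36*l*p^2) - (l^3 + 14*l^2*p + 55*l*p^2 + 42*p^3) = -26*l^2*p - 19*l*p^2 - 42*p^3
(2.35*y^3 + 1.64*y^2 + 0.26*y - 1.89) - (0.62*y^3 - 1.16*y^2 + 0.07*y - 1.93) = 1.73*y^3 + 2.8*y^2 + 0.19*y + 0.04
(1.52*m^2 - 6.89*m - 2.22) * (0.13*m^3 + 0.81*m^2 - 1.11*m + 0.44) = 0.1976*m^5 + 0.3355*m^4 - 7.5567*m^3 + 6.5185*m^2 - 0.5674*m - 0.9768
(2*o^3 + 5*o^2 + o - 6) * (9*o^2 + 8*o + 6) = 18*o^5 + 61*o^4 + 61*o^3 - 16*o^2 - 42*o - 36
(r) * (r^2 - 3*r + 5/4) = r^3 - 3*r^2 + 5*r/4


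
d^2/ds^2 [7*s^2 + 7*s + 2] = 14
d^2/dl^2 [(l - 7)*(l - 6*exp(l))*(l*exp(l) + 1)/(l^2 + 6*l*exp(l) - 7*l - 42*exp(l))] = (l^4 - 30*l^3*exp(l) + 2*l^3 - 108*l^2*exp(2*l) + 36*l^2*exp(l) - 12*l^2 - 216*l*exp(3*l) - 216*l*exp(2*l) + 72*l*exp(l) + 24*l - 432*exp(3*l) + 144*exp(2*l) - 144*exp(l) - 24)*exp(l)/(l^3 + 18*l^2*exp(l) + 108*l*exp(2*l) + 216*exp(3*l))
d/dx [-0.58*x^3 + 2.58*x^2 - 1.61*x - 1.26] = -1.74*x^2 + 5.16*x - 1.61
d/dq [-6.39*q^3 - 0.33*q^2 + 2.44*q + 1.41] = -19.17*q^2 - 0.66*q + 2.44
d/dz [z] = 1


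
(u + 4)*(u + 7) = u^2 + 11*u + 28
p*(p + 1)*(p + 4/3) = p^3 + 7*p^2/3 + 4*p/3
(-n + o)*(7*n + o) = -7*n^2 + 6*n*o + o^2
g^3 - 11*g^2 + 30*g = g*(g - 6)*(g - 5)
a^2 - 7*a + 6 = (a - 6)*(a - 1)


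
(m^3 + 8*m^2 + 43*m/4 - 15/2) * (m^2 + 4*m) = m^5 + 12*m^4 + 171*m^3/4 + 71*m^2/2 - 30*m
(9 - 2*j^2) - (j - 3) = -2*j^2 - j + 12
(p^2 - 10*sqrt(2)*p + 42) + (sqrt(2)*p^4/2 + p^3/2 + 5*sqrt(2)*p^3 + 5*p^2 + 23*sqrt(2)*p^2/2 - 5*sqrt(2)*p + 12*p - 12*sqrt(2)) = sqrt(2)*p^4/2 + p^3/2 + 5*sqrt(2)*p^3 + 6*p^2 + 23*sqrt(2)*p^2/2 - 15*sqrt(2)*p + 12*p - 12*sqrt(2) + 42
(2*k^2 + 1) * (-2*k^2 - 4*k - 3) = -4*k^4 - 8*k^3 - 8*k^2 - 4*k - 3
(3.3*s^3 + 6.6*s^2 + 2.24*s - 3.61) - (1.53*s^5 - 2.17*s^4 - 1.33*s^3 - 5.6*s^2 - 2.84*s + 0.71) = -1.53*s^5 + 2.17*s^4 + 4.63*s^3 + 12.2*s^2 + 5.08*s - 4.32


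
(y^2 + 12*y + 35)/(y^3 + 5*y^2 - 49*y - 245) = 1/(y - 7)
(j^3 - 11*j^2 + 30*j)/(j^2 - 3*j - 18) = j*(j - 5)/(j + 3)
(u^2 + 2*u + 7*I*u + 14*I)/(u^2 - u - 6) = (u + 7*I)/(u - 3)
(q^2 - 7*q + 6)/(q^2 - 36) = (q - 1)/(q + 6)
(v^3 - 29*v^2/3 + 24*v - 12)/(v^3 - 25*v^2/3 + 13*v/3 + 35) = (3*v^2 - 20*v + 12)/(3*v^2 - 16*v - 35)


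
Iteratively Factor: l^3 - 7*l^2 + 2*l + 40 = (l - 5)*(l^2 - 2*l - 8) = (l - 5)*(l + 2)*(l - 4)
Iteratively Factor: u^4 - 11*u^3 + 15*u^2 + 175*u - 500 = (u - 5)*(u^3 - 6*u^2 - 15*u + 100) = (u - 5)^2*(u^2 - u - 20) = (u - 5)^3*(u + 4)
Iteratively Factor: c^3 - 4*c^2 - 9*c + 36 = (c - 3)*(c^2 - c - 12) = (c - 3)*(c + 3)*(c - 4)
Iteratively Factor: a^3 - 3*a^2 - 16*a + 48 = (a + 4)*(a^2 - 7*a + 12) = (a - 4)*(a + 4)*(a - 3)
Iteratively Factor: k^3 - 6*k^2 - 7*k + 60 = (k + 3)*(k^2 - 9*k + 20) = (k - 5)*(k + 3)*(k - 4)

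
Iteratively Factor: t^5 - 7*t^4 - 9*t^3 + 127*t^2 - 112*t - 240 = (t + 1)*(t^4 - 8*t^3 - t^2 + 128*t - 240) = (t - 5)*(t + 1)*(t^3 - 3*t^2 - 16*t + 48) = (t - 5)*(t - 3)*(t + 1)*(t^2 - 16) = (t - 5)*(t - 3)*(t + 1)*(t + 4)*(t - 4)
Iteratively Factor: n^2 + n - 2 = (n + 2)*(n - 1)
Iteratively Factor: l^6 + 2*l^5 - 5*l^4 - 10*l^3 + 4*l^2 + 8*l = (l - 2)*(l^5 + 4*l^4 + 3*l^3 - 4*l^2 - 4*l) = (l - 2)*(l + 2)*(l^4 + 2*l^3 - l^2 - 2*l) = l*(l - 2)*(l + 2)*(l^3 + 2*l^2 - l - 2) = l*(l - 2)*(l - 1)*(l + 2)*(l^2 + 3*l + 2) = l*(l - 2)*(l - 1)*(l + 2)^2*(l + 1)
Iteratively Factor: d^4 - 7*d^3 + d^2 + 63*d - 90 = (d - 5)*(d^3 - 2*d^2 - 9*d + 18) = (d - 5)*(d - 3)*(d^2 + d - 6) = (d - 5)*(d - 3)*(d - 2)*(d + 3)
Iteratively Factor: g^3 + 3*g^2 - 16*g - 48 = (g + 4)*(g^2 - g - 12) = (g - 4)*(g + 4)*(g + 3)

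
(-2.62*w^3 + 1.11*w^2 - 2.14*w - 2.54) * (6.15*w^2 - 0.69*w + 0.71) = -16.113*w^5 + 8.6343*w^4 - 15.7871*w^3 - 13.3563*w^2 + 0.2332*w - 1.8034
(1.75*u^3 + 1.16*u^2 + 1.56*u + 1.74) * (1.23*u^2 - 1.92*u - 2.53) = 2.1525*u^5 - 1.9332*u^4 - 4.7359*u^3 - 3.7898*u^2 - 7.2876*u - 4.4022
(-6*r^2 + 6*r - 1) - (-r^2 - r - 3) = -5*r^2 + 7*r + 2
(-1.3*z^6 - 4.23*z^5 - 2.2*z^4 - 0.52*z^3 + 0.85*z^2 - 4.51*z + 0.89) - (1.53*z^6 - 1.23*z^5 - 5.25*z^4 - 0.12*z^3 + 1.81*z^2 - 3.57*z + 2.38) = -2.83*z^6 - 3.0*z^5 + 3.05*z^4 - 0.4*z^3 - 0.96*z^2 - 0.94*z - 1.49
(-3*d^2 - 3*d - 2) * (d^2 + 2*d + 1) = -3*d^4 - 9*d^3 - 11*d^2 - 7*d - 2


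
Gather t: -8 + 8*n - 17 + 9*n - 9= 17*n - 34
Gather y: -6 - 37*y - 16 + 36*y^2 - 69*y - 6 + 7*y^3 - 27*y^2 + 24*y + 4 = 7*y^3 + 9*y^2 - 82*y - 24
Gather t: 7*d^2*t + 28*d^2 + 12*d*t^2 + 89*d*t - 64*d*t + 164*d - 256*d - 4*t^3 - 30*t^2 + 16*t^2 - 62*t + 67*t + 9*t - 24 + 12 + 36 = 28*d^2 - 92*d - 4*t^3 + t^2*(12*d - 14) + t*(7*d^2 + 25*d + 14) + 24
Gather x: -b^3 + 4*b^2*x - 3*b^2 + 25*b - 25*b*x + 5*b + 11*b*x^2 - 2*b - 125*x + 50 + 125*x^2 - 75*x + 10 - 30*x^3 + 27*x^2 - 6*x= -b^3 - 3*b^2 + 28*b - 30*x^3 + x^2*(11*b + 152) + x*(4*b^2 - 25*b - 206) + 60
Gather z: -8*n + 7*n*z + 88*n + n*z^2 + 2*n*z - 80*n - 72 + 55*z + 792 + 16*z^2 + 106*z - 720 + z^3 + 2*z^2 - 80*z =z^3 + z^2*(n + 18) + z*(9*n + 81)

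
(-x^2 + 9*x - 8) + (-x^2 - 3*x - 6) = -2*x^2 + 6*x - 14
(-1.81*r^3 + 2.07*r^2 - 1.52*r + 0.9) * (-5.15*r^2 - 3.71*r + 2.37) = 9.3215*r^5 - 3.9454*r^4 - 4.1414*r^3 + 5.9101*r^2 - 6.9414*r + 2.133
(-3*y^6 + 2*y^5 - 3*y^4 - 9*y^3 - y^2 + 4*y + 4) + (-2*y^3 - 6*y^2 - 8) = -3*y^6 + 2*y^5 - 3*y^4 - 11*y^3 - 7*y^2 + 4*y - 4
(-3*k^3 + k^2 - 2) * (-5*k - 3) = 15*k^4 + 4*k^3 - 3*k^2 + 10*k + 6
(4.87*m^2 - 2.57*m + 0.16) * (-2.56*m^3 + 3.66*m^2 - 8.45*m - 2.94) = -12.4672*m^5 + 24.4034*m^4 - 50.9673*m^3 + 7.9843*m^2 + 6.2038*m - 0.4704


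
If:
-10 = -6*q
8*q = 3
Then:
No Solution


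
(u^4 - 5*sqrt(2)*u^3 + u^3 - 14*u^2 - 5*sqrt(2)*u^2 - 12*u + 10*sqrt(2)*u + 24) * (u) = u^5 - 5*sqrt(2)*u^4 + u^4 - 14*u^3 - 5*sqrt(2)*u^3 - 12*u^2 + 10*sqrt(2)*u^2 + 24*u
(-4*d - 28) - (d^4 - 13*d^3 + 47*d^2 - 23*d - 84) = -d^4 + 13*d^3 - 47*d^2 + 19*d + 56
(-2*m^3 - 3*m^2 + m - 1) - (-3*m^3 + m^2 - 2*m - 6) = m^3 - 4*m^2 + 3*m + 5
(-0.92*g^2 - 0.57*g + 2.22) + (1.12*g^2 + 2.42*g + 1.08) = 0.2*g^2 + 1.85*g + 3.3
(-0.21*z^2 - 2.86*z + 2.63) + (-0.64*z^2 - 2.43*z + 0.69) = -0.85*z^2 - 5.29*z + 3.32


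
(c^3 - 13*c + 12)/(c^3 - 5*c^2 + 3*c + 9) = (c^2 + 3*c - 4)/(c^2 - 2*c - 3)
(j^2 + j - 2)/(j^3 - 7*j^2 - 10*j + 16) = 1/(j - 8)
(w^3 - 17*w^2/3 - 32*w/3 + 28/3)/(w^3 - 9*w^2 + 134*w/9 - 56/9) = 3*(w + 2)/(3*w - 4)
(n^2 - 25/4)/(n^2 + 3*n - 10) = (n^2 - 25/4)/(n^2 + 3*n - 10)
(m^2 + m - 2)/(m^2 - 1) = (m + 2)/(m + 1)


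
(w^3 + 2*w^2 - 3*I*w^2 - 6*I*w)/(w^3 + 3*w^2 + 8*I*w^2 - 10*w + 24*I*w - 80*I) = w*(w^2 + w*(2 - 3*I) - 6*I)/(w^3 + w^2*(3 + 8*I) + 2*w*(-5 + 12*I) - 80*I)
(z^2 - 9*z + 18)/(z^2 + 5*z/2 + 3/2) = 2*(z^2 - 9*z + 18)/(2*z^2 + 5*z + 3)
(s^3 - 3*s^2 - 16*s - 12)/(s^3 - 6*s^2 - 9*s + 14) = (s^2 - 5*s - 6)/(s^2 - 8*s + 7)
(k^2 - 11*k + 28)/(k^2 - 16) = (k - 7)/(k + 4)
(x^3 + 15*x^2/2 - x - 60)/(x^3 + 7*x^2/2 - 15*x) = (x + 4)/x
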